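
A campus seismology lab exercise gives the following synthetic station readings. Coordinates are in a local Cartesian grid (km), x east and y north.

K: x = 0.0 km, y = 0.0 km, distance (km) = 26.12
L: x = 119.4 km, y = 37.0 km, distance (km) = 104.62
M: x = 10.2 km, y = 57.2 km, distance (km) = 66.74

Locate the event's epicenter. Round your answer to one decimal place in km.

Circle about each station: x² + y² = 26.12²; (x − 119.4)² + (y − 37.0)² = 104.62²; (x − 10.2)² + (y − 57.2)² = 66.74².
Subtracting pairs of circle equations eliminates x²+y² and gives linear equations (the radical axes):
238.8 x + 74.0 y = 5362.27
20.4 x + 114.4 y = -396.09
Solving the 2×2 system: x ≈ 24.9, y ≈ -7.9 km.

(24.9, -7.9)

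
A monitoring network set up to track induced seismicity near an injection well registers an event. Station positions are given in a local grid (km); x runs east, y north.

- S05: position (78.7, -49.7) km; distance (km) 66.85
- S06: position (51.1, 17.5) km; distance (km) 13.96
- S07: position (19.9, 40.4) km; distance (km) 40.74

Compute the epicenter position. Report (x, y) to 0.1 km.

(42.5, 6.5)

Circle about each station: (x − 78.7)² + (y + 49.7)² = 66.85²; (x − 51.1)² + (y − 17.5)² = 13.96²; (x − 19.9)² + (y − 40.4)² = 40.74².
Subtracting the S05 equation from the S06 and S07 equations removes the quadratic terms:
-55.2 x + 134.4 y = -1472.28
-117.6 x + 180.2 y = -3826.44
Solving the 2×2 system: x ≈ 42.5, y ≈ 6.5 km.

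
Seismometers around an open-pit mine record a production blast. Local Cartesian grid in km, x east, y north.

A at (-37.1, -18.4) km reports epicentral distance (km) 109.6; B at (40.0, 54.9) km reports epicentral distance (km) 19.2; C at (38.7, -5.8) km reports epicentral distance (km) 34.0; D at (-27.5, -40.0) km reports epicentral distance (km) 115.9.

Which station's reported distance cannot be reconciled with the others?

Solve using three stations at a time. Using A, B, D (subtract circle equations pairwise → linear system) gives (x, y) ≈ (54.2, 42.1).
Distances from that point to each station vs reported:
  A: calculated 109.6 vs reported 109.6 → residual 0.0 km
  B: calculated 19.1 vs reported 19.2 → residual 0.1 km
  C: calculated 50.4 vs reported 34.0 → residual 16.4 km
  D: calculated 115.9 vs reported 115.9 → residual 0.0 km
A, B, D are mutually consistent (residuals ≈ 0); C is off by 16.4 km.

C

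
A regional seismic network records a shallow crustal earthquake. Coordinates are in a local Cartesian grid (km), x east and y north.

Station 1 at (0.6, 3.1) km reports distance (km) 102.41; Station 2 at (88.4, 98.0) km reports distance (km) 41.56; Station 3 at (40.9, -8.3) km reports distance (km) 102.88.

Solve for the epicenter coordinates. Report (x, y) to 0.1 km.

(47.0, 94.4)

Circle about each station: (x − 0.6)² + (y − 3.1)² = 102.41²; (x − 88.4)² + (y − 98.0)² = 41.56²; (x − 40.9)² + (y + 8.3)² = 102.88².
Subtracting pairs of circle equations eliminates x²+y² and gives linear equations (the radical axes):
175.6 x + 189.8 y = 26169.16
80.6 x − 22.8 y = 1635.24
Solving the 2×2 system: x ≈ 47.0, y ≈ 94.4 km.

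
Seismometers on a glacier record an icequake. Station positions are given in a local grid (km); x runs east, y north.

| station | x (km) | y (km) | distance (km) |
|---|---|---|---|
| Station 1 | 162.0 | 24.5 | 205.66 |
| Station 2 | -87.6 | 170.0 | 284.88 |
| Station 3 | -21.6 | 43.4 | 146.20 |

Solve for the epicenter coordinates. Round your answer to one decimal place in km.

Circle about each station: (x − 162.0)² + (y − 24.5)² = 205.66²; (x + 87.6)² + (y − 170.0)² = 284.88²; (x + 21.6)² + (y − 43.4)² = 146.20².
Subtracting pairs of circle equations eliminates x²+y² and gives linear equations (the radical axes):
-499.2 x + 291.0 y = -29131.07
-367.2 x + 37.8 y = -3572.53
Solving the 2×2 system: x ≈ -0.7, y ≈ -101.3 km.

(-0.7, -101.3)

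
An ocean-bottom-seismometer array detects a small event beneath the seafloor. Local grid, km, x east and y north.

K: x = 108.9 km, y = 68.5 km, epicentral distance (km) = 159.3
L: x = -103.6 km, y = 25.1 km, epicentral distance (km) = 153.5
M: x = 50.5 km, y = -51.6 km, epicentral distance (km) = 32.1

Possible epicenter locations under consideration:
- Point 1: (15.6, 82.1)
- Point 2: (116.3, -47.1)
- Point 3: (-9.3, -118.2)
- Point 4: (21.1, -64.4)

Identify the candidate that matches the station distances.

For each candidate, compare |candidate − station| to the reported distance:
Point 1: residuals K 65.0, L 21.4, M 106.1 → max 106.1 km
Point 2: residuals K 43.5, L 77.9, M 33.9 → max 77.9 km
Point 3: residuals K 61.7, L 18.0, M 57.4 → max 61.7 km
Point 4: residuals K 0.0, L 0.0, M 0.0 → max 0.0 km
Only Point 4 has all residuals ≈ 0.

Point 4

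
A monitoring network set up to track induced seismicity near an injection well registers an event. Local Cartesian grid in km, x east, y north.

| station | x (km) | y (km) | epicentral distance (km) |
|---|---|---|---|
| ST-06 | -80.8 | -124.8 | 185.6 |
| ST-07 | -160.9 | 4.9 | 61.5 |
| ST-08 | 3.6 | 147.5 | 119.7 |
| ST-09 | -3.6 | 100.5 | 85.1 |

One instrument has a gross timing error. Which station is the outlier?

ST-07

Solve using three stations at a time. Using ST-06, ST-08, ST-09 (subtract circle equations pairwise → linear system) gives (x, y) ≈ (-78.4, 60.6).
Distances from that point to each station vs reported:
  ST-06: calculated 185.4 vs reported 185.6 → residual 0.2 km
  ST-07: calculated 99.6 vs reported 61.5 → residual 38.1 km
  ST-08: calculated 119.5 vs reported 119.7 → residual 0.2 km
  ST-09: calculated 84.7 vs reported 85.1 → residual 0.4 km
ST-06, ST-08, ST-09 are mutually consistent (residuals ≈ 0); ST-07 is off by 38.1 km.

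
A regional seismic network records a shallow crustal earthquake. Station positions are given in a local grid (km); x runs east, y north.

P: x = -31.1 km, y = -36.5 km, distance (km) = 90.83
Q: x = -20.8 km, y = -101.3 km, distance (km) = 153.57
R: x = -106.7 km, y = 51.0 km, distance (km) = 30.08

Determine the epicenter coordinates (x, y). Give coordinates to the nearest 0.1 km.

x ≈ -78.3 km, y ≈ 41.1 km

Circle about each station: (x + 31.1)² + (y + 36.5)² = 90.83²; (x + 20.8)² + (y + 101.3)² = 153.57²; (x + 106.7)² + (y − 51.0)² = 30.08².
Subtracting pairs of circle equations eliminates x²+y² and gives linear equations (the radical axes):
20.6 x − 129.6 y = -6938.79
-151.2 x + 175.0 y = 19031.71
Solving the 2×2 system: x ≈ -78.3, y ≈ 41.1 km.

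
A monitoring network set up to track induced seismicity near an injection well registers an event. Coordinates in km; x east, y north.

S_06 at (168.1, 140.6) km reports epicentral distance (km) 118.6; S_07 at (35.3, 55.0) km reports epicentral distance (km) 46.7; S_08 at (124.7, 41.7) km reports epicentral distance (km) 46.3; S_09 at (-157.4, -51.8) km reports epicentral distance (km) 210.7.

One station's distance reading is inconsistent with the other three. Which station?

Solve using three stations at a time. Using S_06, S_07, S_08 (subtract circle equations pairwise → linear system) gives (x, y) ≈ (81.8, 59.2).
Distances from that point to each station vs reported:
  S_06: calculated 118.6 vs reported 118.6 → residual 0.0 km
  S_07: calculated 46.7 vs reported 46.7 → residual 0.0 km
  S_08: calculated 46.3 vs reported 46.3 → residual 0.0 km
  S_09: calculated 263.7 vs reported 210.7 → residual 53.0 km
S_06, S_07, S_08 are mutually consistent (residuals ≈ 0); S_09 is off by 53.0 km.

S_09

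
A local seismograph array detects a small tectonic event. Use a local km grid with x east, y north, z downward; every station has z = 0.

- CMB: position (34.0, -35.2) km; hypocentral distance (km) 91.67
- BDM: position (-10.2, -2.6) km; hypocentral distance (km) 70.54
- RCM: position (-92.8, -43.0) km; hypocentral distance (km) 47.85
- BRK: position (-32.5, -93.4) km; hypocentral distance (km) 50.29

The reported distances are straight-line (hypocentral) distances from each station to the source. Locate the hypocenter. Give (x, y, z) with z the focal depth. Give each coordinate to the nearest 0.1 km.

Each station gives a sphere (x−x_i)² + (y−y_i)² + z² = d_i² (stations at z=0).
Subtracting the CMB sphere from BDM and RCM: z² cancels, leaving linear equations in x and y:
-88.4 x + 65.2 y = 1143.26
-253.6 x − 15.6 y = 14179.57
Solving: x ≈ -52.604, y ≈ -53.788 km (keep extra digits for the depth step; rounded: -52.6, -53.8).
Then from the CMB sphere: z² = 91.67² − (x − 34.0)² − (y + 35.2)² with x = -52.604, y = -53.788, so z ≈ 23.614 ≈ 23.6 km.
Check against BRK (with the unrounded solution): distance 50.31 ≈ 50.29 km. ✓

x ≈ -52.6 km, y ≈ -53.8 km, depth ≈ 23.6 km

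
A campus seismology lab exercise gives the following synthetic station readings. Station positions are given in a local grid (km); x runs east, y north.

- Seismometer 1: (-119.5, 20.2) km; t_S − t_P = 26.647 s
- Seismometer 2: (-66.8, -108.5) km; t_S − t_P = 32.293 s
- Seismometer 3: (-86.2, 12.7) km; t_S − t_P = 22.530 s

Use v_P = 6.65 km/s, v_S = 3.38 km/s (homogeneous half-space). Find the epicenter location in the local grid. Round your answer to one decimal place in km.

54.5 km east, 77.4 km north

Distance from S−P lag: d = Δt · v_P v_S / (v_P − v_S) = Δt · (6.65·3.38)/(6.65−3.38) ≈ 6.8737·Δt.
So d_Seismometer 1 = 183.16, d_Seismometer 2 = 221.97, d_Seismometer 3 = 154.86 km.
Circle about each station: (x + 119.5)² + (y − 20.2)² = 183.16²; (x + 66.8)² + (y + 108.5)² = 221.97²; (x + 86.2)² + (y − 12.7)² = 154.86².
Subtracting the Seismometer 1 equation from the Seismometer 2 and Seismometer 3 equations removes the quadratic terms:
105.4 x − 257.4 y = -14176.90
66.6 x − 15.0 y = 2469.41
Solving the 2×2 system: x ≈ 54.5, y ≈ 77.4 km.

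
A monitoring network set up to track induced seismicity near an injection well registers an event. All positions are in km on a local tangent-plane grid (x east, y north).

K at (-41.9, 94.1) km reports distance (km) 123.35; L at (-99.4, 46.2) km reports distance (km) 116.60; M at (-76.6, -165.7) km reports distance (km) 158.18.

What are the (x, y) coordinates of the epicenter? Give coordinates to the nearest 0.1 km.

-6.3 km east, -24.0 km north

Circle about each station: (x + 41.9)² + (y − 94.1)² = 123.35²; (x + 99.4)² + (y − 46.2)² = 116.60²; (x + 76.6)² + (y + 165.7)² = 158.18².
Subtracting the K equation from the L and M equations removes the quadratic terms:
-115.0 x − 95.8 y = 3024.04
-69.4 x − 519.6 y = 12907.94
Solving the 2×2 system: x ≈ -6.3, y ≈ -24.0 km.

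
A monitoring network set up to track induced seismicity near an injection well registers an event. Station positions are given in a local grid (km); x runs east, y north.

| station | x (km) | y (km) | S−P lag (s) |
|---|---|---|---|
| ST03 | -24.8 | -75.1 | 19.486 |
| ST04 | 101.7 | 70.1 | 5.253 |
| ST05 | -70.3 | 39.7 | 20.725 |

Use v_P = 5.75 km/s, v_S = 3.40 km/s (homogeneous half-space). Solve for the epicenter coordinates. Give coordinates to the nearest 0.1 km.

101.6 km east, 26.4 km north

Distance from S−P lag: d = Δt · v_P v_S / (v_P − v_S) = Δt · (5.75·3.40)/(5.75−3.40) ≈ 8.3191·Δt.
So d_ST03 = 162.11, d_ST04 = 43.70, d_ST05 = 172.41 km.
Circle about each station: (x + 24.8)² + (y + 75.1)² = 162.11²; (x − 101.7)² + (y − 70.1)² = 43.70²; (x + 70.3)² + (y − 39.7)² = 172.41².
Subtracting the ST03 equation from the ST04 and ST05 equations removes the quadratic terms:
253.0 x + 290.4 y = 33371.81
-91.0 x + 229.6 y = -3182.43
Solving the 2×2 system: x ≈ 101.6, y ≈ 26.4 km.
Check against ST03 (with the unrounded x, y): √((x + 24.8)²+(y + 75.1)²) = 162.11 ≈ 162.11 km. ✓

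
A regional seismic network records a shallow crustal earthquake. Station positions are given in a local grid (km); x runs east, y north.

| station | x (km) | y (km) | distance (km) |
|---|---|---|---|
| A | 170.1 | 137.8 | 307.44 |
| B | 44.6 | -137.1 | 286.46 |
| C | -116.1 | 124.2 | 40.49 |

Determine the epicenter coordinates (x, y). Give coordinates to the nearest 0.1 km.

(-133.2, 87.5)

Circle about each station: (x − 170.1)² + (y − 137.8)² = 307.44²; (x − 44.6)² + (y + 137.1)² = 286.46²; (x + 116.1)² + (y − 124.2)² = 40.49².
Subtracting the A equation from the B and C equations removes the quadratic terms:
-251.0 x − 549.8 y = -14677.26
-572.4 x − 27.2 y = 73861.91
Solving the 2×2 system: x ≈ -133.2, y ≈ 87.5 km.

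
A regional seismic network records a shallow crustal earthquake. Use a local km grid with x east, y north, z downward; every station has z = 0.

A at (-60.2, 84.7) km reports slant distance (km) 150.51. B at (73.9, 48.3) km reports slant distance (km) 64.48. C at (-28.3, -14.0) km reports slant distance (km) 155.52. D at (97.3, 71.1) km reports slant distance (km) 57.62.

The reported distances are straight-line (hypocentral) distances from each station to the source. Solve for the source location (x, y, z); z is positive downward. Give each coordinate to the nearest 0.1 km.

Each station gives a sphere (x−x_i)² + (y−y_i)² + z² = d_i² (stations at z=0).
Subtracting the A sphere from B and C: z² cancels, leaving linear equations in x and y:
268.2 x − 72.8 y = 15491.56
63.8 x − 197.4 y = -11334.45
Solving: x ≈ 80.400, y ≈ 83.404 km (keep extra digits for the depth step; rounded: 80.4, 83.4).
Then from the A sphere: z² = 150.51² − (x + 60.2)² − (y − 84.7)² with x = 80.400, y = 83.404, so z ≈ 53.696 ≈ 53.7 km.

(80.4, 83.4, 53.7)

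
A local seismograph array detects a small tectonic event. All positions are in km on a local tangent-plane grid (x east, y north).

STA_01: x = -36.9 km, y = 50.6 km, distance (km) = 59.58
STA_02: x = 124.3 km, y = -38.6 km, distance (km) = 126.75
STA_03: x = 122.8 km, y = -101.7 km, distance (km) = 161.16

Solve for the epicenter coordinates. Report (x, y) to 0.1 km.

Circle about each station: (x + 36.9)² + (y − 50.6)² = 59.58²; (x − 124.3)² + (y + 38.6)² = 126.75²; (x − 122.8)² + (y + 101.7)² = 161.16².
Subtracting pairs of circle equations eliminates x²+y² and gives linear equations (the radical axes):
322.4 x − 178.4 y = 502.69
319.4 x − 304.6 y = -922.01
Solving the 2×2 system: x ≈ 7.7, y ≈ 11.1 km.

x ≈ 7.7 km, y ≈ 11.1 km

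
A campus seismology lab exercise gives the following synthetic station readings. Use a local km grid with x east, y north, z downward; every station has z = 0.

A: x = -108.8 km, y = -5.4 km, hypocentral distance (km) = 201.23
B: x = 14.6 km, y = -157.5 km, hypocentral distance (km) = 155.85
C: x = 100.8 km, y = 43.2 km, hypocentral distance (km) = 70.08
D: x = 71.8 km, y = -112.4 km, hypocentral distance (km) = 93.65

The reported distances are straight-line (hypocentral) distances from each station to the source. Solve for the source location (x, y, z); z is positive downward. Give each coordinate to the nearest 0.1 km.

x ≈ 90.6 km, y ≈ -23.0 km, depth ≈ 20.6 km

Each station gives a sphere (x−x_i)² + (y−y_i)² + z² = d_i² (stations at z=0).
Subtracting the A sphere from B and C: z² cancels, leaving linear equations in x and y:
246.8 x − 304.2 y = 29357.10
419.2 x + 97.2 y = 35742.59
Solving: x ≈ 90.598, y ≈ -23.003 km (keep extra digits for the depth step; rounded: 90.6, -23.0).
Then from the A sphere: z² = 201.23² − (x + 108.8)² − (y + 5.4)² with x = 90.598, y = -23.003, so z ≈ 20.593 ≈ 20.6 km.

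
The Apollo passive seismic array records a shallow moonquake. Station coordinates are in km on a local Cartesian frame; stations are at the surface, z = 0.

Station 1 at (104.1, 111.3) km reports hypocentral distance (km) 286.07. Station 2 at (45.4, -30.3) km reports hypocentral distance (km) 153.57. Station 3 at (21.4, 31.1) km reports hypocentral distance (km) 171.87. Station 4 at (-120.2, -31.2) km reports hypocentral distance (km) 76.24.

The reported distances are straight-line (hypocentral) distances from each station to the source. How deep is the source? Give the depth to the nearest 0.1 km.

Each station gives a sphere (x−x_i)² + (y−y_i)² + z² = d_i² (stations at z=0).
Subtracting the Station 1 sphere from Station 2 and Station 3: z² cancels, leaving linear equations in x and y:
-117.4 x − 283.2 y = 38007.05
-165.4 x − 160.4 y = 30497.42
Solving: x ≈ -90.700, y ≈ -96.606 km (keep extra digits for the depth step; rounded: -90.7, -96.6).
Then from the Station 1 sphere: z² = 286.07² − (x − 104.1)² − (y − 111.3)² with x = -90.700, y = -96.606, so z ≈ 25.770 ≈ 25.8 km.

z ≈ 25.8 km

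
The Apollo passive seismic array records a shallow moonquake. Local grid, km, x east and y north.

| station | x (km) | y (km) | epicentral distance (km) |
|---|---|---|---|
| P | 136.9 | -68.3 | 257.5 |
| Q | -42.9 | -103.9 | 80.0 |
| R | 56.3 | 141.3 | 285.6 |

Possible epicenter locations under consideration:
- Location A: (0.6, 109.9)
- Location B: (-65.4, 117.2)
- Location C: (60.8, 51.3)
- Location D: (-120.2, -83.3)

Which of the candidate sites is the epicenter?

For each candidate, compare |candidate − station| to the reported distance:
Location A: residuals P 33.1, Q 138.2, R 221.7 → max 221.7 km
Location B: residuals P 17.0, Q 142.2, R 161.5 → max 161.5 km
Location C: residuals P 115.7, Q 106.7, R 195.5 → max 195.5 km
Location D: residuals P 0.0, Q 0.0, R 0.1 → max 0.1 km
Only Location D has all residuals ≈ 0.

Location D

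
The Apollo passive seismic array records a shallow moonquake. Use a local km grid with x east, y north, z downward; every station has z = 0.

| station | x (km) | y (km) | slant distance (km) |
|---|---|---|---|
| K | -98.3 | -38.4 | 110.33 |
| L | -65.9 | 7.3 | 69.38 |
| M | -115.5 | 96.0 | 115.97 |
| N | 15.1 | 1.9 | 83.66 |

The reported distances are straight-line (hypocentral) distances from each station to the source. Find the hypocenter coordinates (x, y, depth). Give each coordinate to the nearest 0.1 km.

x ≈ -37.0 km, y ≈ 33.0 km, depth ≈ 57.6 km

Each station gives a sphere (x−x_i)² + (y−y_i)² + z² = d_i² (stations at z=0).
Subtracting the K sphere from L and M: z² cancels, leaving linear equations in x and y:
64.8 x + 91.4 y = 617.77
-34.4 x + 268.8 y = 10142.47
Solving: x ≈ -37.008, y ≈ 32.996 km (keep extra digits for the depth step; rounded: -37.0, 33.0).
Then from the K sphere: z² = 110.33² − (x + 98.3)² − (y + 38.4)² with x = -37.008, y = 32.996, so z ≈ 57.607 ≈ 57.6 km.
Check against N (with the unrounded solution): distance 83.67 ≈ 83.66 km. ✓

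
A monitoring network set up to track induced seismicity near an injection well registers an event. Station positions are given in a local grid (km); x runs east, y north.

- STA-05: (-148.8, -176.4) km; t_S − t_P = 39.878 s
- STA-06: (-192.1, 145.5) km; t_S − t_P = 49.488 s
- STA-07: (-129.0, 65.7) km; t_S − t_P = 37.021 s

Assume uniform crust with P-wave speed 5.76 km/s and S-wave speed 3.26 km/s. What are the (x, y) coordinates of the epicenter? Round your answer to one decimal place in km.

Distance from S−P lag: d = Δt · v_P v_S / (v_P − v_S) = Δt · (5.76·3.26)/(5.76−3.26) ≈ 7.5110·Δt.
So d_STA-05 = 299.53, d_STA-06 = 371.71, d_STA-07 = 278.07 km.
Circle about each station: (x + 148.8)² + (y + 176.4)² = 299.53²; (x + 192.1)² + (y − 145.5)² = 371.71²; (x + 129.0)² + (y − 65.7)² = 278.07².
Subtracting the STA-05 equation from the STA-06 and STA-07 equations removes the quadratic terms:
-86.6 x + 643.8 y = -43635.84
39.6 x + 484.2 y = -19905.61
Solving the 2×2 system: x ≈ 123.3, y ≈ -51.2 km.

(123.3, -51.2)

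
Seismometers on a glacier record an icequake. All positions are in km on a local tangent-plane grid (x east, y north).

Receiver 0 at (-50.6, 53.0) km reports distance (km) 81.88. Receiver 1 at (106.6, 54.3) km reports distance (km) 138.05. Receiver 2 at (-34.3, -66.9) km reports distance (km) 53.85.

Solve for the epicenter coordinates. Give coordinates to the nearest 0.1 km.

Circle about each station: (x + 50.6)² + (y − 53.0)² = 81.88²; (x − 106.6)² + (y − 54.3)² = 138.05²; (x + 34.3)² + (y + 66.9)² = 53.85².
Subtracting pairs of circle equations eliminates x²+y² and gives linear equations (the radical axes):
314.4 x + 2.6 y = -3410.78
32.6 x − 239.8 y = 4087.25
Solving the 2×2 system: x ≈ -10.7, y ≈ -18.5 km.
Check against Receiver 0 (with the unrounded x, y): √((x + 50.6)²+(y − 53.0)²) = 81.88 ≈ 81.88 km. ✓

-10.7 km east, -18.5 km north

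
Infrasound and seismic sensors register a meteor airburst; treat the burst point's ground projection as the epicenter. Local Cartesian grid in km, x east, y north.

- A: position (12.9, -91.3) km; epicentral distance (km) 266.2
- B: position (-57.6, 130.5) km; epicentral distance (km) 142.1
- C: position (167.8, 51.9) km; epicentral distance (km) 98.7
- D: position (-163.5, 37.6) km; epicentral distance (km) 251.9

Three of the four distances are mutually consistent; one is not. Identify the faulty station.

Solve using three stations at a time. Using B, C, D (subtract circle equations pairwise → linear system) gives (x, y) ≈ (80.9, 98.7).
Distances from that point to each station vs reported:
  A: calculated 201.8 vs reported 266.2 → residual 64.4 km
  B: calculated 142.1 vs reported 142.1 → residual 0.0 km
  C: calculated 98.7 vs reported 98.7 → residual 0.0 km
  D: calculated 251.9 vs reported 251.9 → residual 0.0 km
B, C, D are mutually consistent (residuals ≈ 0); A is off by 64.4 km.

A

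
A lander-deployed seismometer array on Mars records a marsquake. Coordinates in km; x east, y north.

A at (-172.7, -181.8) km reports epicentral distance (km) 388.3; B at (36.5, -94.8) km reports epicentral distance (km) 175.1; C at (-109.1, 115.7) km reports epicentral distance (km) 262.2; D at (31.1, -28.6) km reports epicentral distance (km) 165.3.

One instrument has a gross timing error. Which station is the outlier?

Solve using three stations at a time. Using A, B, C (subtract circle equations pairwise → linear system) gives (x, y) ≈ (143.1, 44.1).
Distances from that point to each station vs reported:
  A: calculated 388.3 vs reported 388.3 → residual 0.0 km
  B: calculated 175.1 vs reported 175.1 → residual 0.0 km
  C: calculated 262.2 vs reported 262.2 → residual 0.0 km
  D: calculated 133.6 vs reported 165.3 → residual 31.7 km
A, B, C are mutually consistent (residuals ≈ 0); D is off by 31.7 km.

D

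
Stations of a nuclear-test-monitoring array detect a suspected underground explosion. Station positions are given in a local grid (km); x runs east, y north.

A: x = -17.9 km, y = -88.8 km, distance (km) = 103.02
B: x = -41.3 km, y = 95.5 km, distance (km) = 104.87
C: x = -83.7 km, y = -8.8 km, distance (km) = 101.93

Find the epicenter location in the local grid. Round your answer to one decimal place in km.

x ≈ 16.8 km, y ≈ 8.2 km

Circle about each station: (x + 17.9)² + (y + 88.8)² = 103.02²; (x + 41.3)² + (y − 95.5)² = 104.87²; (x + 83.7)² + (y + 8.8)² = 101.93².
Subtracting pairs of circle equations eliminates x²+y² and gives linear equations (the radical axes):
-46.8 x + 368.6 y = 2235.49
-131.6 x + 160.0 y = -899.32
Solving the 2×2 system: x ≈ 16.8, y ≈ 8.2 km.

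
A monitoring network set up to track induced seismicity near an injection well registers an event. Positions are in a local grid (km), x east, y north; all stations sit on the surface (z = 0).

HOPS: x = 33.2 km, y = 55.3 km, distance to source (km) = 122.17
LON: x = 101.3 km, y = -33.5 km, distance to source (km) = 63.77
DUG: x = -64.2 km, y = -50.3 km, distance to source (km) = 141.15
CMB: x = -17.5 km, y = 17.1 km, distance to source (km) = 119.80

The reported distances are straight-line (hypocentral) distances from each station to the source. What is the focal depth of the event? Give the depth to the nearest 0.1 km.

51.3 km

Each station gives a sphere (x−x_i)² + (y−y_i)² + z² = d_i² (stations at z=0).
Subtracting the HOPS sphere from LON and DUG: z² cancels, leaving linear equations in x and y:
136.2 x − 177.6 y = 18082.51
-194.8 x − 211.2 y = -2506.41
Solving: x ≈ 67.299, y ≈ -50.205 km (keep extra digits for the depth step; rounded: 67.3, -50.2).
Then from the HOPS sphere: z² = 122.17² − (x − 33.2)² − (y − 55.3)² with x = 67.299, y = -50.205, so z ≈ 51.298 ≈ 51.3 km.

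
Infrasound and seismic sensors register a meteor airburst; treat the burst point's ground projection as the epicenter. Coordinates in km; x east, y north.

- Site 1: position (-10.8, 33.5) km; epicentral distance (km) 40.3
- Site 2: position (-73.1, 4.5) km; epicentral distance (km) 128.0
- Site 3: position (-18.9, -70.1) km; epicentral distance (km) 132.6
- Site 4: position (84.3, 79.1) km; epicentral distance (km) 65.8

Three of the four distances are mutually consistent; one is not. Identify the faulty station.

Solve using three stations at a time. Using Site 1, Site 3, Site 4 (subtract circle equations pairwise → linear system) gives (x, y) ≈ (22.8, 55.8).
Distances from that point to each station vs reported:
  Site 1: calculated 40.3 vs reported 40.3 → residual 0.0 km
  Site 2: calculated 108.7 vs reported 128.0 → residual 19.3 km
  Site 3: calculated 132.6 vs reported 132.6 → residual 0.0 km
  Site 4: calculated 65.8 vs reported 65.8 → residual 0.0 km
Site 1, Site 3, Site 4 are mutually consistent (residuals ≈ 0); Site 2 is off by 19.3 km.

Site 2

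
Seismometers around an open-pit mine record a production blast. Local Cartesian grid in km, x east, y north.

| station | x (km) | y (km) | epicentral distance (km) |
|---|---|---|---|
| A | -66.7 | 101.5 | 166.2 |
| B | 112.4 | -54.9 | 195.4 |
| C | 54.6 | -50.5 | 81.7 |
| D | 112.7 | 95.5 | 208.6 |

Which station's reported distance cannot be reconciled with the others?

Solve using three stations at a time. Using A, C, D (subtract circle equations pairwise → linear system) gives (x, y) ≈ (-26.6, -59.8).
Distances from that point to each station vs reported:
  A: calculated 166.2 vs reported 166.2 → residual 0.0 km
  B: calculated 139.1 vs reported 195.4 → residual 56.3 km
  C: calculated 81.7 vs reported 81.7 → residual 0.0 km
  D: calculated 208.6 vs reported 208.6 → residual 0.0 km
A, C, D are mutually consistent (residuals ≈ 0); B is off by 56.3 km.

B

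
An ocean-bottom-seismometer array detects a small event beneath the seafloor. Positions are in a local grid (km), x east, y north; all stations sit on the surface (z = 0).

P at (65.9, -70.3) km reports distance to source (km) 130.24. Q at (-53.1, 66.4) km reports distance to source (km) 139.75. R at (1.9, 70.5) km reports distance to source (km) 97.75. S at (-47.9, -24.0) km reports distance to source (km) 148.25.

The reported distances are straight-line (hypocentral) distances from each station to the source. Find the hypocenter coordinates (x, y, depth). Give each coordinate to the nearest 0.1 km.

Each station gives a sphere (x−x_i)² + (y−y_i)² + z² = d_i² (stations at z=0).
Subtracting the P sphere from Q and R: z² cancels, leaving linear equations in x and y:
-238.0 x + 273.4 y = -4623.93
-128.0 x + 281.6 y = 3096.36
Solving: x ≈ 67.091, y ≈ 41.492 km (keep extra digits for the depth step; rounded: 67.1, 41.5).
Then from the P sphere: z² = 130.24² − (x − 65.9)² − (y + 70.3)² with x = 67.091, y = 41.492, so z ≈ 66.810 ≈ 66.8 km.

x ≈ 67.1 km, y ≈ 41.5 km, depth ≈ 66.8 km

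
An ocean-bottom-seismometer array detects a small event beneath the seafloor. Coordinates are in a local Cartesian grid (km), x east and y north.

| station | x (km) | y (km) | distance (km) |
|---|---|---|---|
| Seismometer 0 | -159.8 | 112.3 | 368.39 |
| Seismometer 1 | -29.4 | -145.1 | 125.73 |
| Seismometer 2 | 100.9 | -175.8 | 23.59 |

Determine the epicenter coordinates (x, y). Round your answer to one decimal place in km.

Circle about each station: (x + 159.8)² + (y − 112.3)² = 368.39²; (x + 29.4)² + (y + 145.1)² = 125.73²; (x − 100.9)² + (y + 175.8)² = 23.59².
Subtracting pairs of circle equations eliminates x²+y² and gives linear equations (the radical axes):
260.8 x − 514.8 y = 103674.20
521.4 x − 576.2 y = 138093.82
Solving the 2×2 system: x ≈ 96.1, y ≈ -152.7 km.
Check against Seismometer 0 (with the unrounded x, y): √((x + 159.8)²+(y − 112.3)²) = 368.39 ≈ 368.39 km. ✓

x ≈ 96.1 km, y ≈ -152.7 km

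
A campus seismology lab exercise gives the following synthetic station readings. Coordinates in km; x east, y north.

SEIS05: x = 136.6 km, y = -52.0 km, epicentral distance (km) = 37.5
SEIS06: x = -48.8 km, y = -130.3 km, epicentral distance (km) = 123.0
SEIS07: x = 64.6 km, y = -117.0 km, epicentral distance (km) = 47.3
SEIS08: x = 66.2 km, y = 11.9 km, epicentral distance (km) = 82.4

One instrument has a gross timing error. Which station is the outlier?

SEIS05

Solve using three stations at a time. Using SEIS06, SEIS07, SEIS08 (subtract circle equations pairwise → linear system) gives (x, y) ≈ (58.5, -70.1).
Distances from that point to each station vs reported:
  SEIS05: calculated 80.2 vs reported 37.5 → residual 42.7 km
  SEIS06: calculated 123.0 vs reported 123.0 → residual 0.0 km
  SEIS07: calculated 47.3 vs reported 47.3 → residual 0.0 km
  SEIS08: calculated 82.4 vs reported 82.4 → residual 0.0 km
SEIS06, SEIS07, SEIS08 are mutually consistent (residuals ≈ 0); SEIS05 is off by 42.7 km.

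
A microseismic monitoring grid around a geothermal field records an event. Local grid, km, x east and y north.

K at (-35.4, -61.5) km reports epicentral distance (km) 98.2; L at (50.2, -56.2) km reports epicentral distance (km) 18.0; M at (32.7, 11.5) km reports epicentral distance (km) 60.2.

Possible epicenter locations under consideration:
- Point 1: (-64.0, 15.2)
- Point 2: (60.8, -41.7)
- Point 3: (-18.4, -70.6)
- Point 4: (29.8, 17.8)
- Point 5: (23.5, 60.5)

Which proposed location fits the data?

For each candidate, compare |candidate − station| to the reported distance:
Point 1: residuals K 16.3, L 116.7, M 36.6 → max 116.7 km
Point 2: residuals K 0.0, L 0.0, M 0.0 → max 0.0 km
Point 3: residuals K 78.9, L 52.1, M 36.5 → max 78.9 km
Point 4: residuals K 4.5, L 58.8, M 53.3 → max 58.8 km
Point 5: residuals K 37.3, L 101.7, M 10.3 → max 101.7 km
Only Point 2 has all residuals ≈ 0.

Point 2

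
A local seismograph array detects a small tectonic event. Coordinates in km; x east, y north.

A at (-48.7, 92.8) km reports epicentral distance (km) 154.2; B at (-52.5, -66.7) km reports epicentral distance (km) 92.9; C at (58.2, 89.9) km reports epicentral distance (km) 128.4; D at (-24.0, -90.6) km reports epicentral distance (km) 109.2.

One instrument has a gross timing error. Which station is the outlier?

D

Solve using three stations at a time. Using A, B, C (subtract circle equations pairwise → linear system) gives (x, y) ≈ (35.4, -36.5).
Distances from that point to each station vs reported:
  A: calculated 154.2 vs reported 154.2 → residual 0.0 km
  B: calculated 92.9 vs reported 92.9 → residual 0.0 km
  C: calculated 128.4 vs reported 128.4 → residual 0.0 km
  D: calculated 80.3 vs reported 109.2 → residual 28.9 km
A, B, C are mutually consistent (residuals ≈ 0); D is off by 28.9 km.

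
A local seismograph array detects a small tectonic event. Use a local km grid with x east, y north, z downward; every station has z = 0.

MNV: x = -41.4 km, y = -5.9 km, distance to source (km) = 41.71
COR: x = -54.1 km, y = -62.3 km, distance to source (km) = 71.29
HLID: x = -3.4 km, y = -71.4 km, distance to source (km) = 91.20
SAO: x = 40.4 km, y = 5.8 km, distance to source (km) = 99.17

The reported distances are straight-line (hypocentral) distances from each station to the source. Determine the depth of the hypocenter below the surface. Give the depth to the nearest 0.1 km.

depth ≈ 40.9 km

Each station gives a sphere (x−x_i)² + (y−y_i)² + z² = d_i² (stations at z=0).
Subtracting the MNV sphere from COR and HLID: z² cancels, leaving linear equations in x and y:
-25.4 x − 112.8 y = 1716.79
76.0 x − 131.0 y = -3216.97
Solving: x ≈ -49.392, y ≈ -4.098 km (keep extra digits for the depth step; rounded: -49.4, -4.1).
Then from the MNV sphere: z² = 41.71² − (x + 41.4)² − (y + 5.9)² with x = -49.392, y = -4.098, so z ≈ 40.897 ≈ 40.9 km.
Check against SAO (with the unrounded solution): distance 99.16 ≈ 99.17 km. ✓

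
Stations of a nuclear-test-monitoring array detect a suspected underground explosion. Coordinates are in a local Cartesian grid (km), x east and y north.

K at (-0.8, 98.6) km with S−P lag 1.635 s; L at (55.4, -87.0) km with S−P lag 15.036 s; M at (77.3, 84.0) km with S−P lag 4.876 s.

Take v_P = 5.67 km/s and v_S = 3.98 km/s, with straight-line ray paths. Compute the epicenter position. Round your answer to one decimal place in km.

17.7 km east, 110.2 km north

Distance from S−P lag: d = Δt · v_P v_S / (v_P − v_S) = Δt · (5.67·3.98)/(5.67−3.98) ≈ 13.3530·Δt.
So d_K = 21.83, d_L = 200.78, d_M = 65.11 km.
Circle about each station: (x + 0.8)² + (y − 98.6)² = 21.83²; (x − 55.4)² + (y + 87.0)² = 200.78²; (x − 77.3)² + (y − 84.0)² = 65.11².
Subtracting the K equation from the L and M equations removes the quadratic terms:
112.4 x − 371.2 y = -38920.50
156.2 x − 29.2 y = -454.07
Solving the 2×2 system: x ≈ 17.7, y ≈ 110.2 km.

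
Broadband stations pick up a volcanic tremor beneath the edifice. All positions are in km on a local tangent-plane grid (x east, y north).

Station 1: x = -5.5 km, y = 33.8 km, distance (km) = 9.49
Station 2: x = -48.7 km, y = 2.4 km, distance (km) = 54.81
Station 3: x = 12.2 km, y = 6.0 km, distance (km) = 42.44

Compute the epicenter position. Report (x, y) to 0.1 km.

Circle about each station: (x + 5.5)² + (y − 33.8)² = 9.49²; (x + 48.7)² + (y − 2.4)² = 54.81²; (x − 12.2)² + (y − 6.0)² = 42.44².
Subtracting the Station 1 equation from the Station 2 and Station 3 equations removes the quadratic terms:
-86.4 x − 62.8 y = -1709.32
35.4 x − 55.6 y = -2698.94
Solving the 2×2 system: x ≈ -10.6, y ≈ 41.8 km.

(-10.6, 41.8)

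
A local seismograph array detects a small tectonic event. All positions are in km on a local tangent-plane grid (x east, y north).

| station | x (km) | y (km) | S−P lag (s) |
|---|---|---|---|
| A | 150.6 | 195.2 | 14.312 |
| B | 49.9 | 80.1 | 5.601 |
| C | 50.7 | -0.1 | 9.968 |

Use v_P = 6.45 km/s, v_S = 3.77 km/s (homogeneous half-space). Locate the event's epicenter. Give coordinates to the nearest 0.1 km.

Distance from S−P lag: d = Δt · v_P v_S / (v_P − v_S) = Δt · (6.45·3.77)/(6.45−3.77) ≈ 9.0733·Δt.
So d_A = 129.86, d_B = 50.82, d_C = 90.44 km.
Circle about each station: (x − 150.6)² + (y − 195.2)² = 129.86²; (x − 49.9)² + (y − 80.1)² = 50.82²; (x − 50.7)² + (y + 0.1)² = 90.44².
Subtracting the A equation from the B and C equations removes the quadratic terms:
-201.4 x − 230.2 y = -37596.43
-199.8 x − 390.6 y = -49528.67
Solving the 2×2 system: x ≈ 100.5, y ≈ 75.4 km.

(100.5, 75.4)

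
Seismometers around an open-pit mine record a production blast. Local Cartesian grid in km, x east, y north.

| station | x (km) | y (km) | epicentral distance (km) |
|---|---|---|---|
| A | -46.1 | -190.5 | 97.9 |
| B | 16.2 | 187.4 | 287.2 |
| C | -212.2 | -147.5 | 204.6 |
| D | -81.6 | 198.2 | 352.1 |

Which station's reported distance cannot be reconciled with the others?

Solve using three stations at a time. Using A, B, C (subtract circle equations pairwise → linear system) gives (x, y) ≈ (-13.7, -98.2).
Distances from that point to each station vs reported:
  A: calculated 97.8 vs reported 97.9 → residual 0.1 km
  B: calculated 287.2 vs reported 287.2 → residual 0.0 km
  C: calculated 204.6 vs reported 204.6 → residual 0.0 km
  D: calculated 304.1 vs reported 352.1 → residual 48.0 km
A, B, C are mutually consistent (residuals ≈ 0); D is off by 48.0 km.

D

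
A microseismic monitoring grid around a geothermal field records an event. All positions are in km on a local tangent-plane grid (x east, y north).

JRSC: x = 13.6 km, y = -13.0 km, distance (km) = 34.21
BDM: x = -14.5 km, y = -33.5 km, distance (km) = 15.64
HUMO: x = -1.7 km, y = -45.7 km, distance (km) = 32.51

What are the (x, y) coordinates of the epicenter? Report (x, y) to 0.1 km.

x ≈ -20.1 km, y ≈ -18.9 km

Circle about each station: (x − 13.6)² + (y + 13.0)² = 34.21²; (x + 14.5)² + (y + 33.5)² = 15.64²; (x + 1.7)² + (y + 45.7)² = 32.51².
Subtracting pairs of circle equations eliminates x²+y² and gives linear equations (the radical axes):
-56.2 x − 41.0 y = 1904.25
-30.6 x − 65.4 y = 1850.84
Solving the 2×2 system: x ≈ -20.1, y ≈ -18.9 km.
Check against JRSC (with the unrounded x, y): √((x − 13.6)²+(y + 13.0)²) = 34.21 ≈ 34.21 km. ✓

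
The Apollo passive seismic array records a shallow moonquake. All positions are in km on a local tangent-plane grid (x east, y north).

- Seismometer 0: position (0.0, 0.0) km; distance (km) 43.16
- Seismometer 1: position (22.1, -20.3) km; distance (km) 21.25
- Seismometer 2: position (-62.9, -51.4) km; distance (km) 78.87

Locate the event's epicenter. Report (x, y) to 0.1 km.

15.2 km east, -40.4 km north

Circle about each station: x² + y² = 43.16²; (x − 22.1)² + (y + 20.3)² = 21.25²; (x + 62.9)² + (y + 51.4)² = 78.87².
Subtracting the Seismometer 0 equation from the Seismometer 1 and Seismometer 2 equations removes the quadratic terms:
44.2 x − 40.6 y = 2311.72
-125.8 x − 102.8 y = 2240.68
Solving the 2×2 system: x ≈ 15.2, y ≈ -40.4 km.
Check against Seismometer 0 (with the unrounded x, y): √(x²+y²) = 43.16 ≈ 43.16 km. ✓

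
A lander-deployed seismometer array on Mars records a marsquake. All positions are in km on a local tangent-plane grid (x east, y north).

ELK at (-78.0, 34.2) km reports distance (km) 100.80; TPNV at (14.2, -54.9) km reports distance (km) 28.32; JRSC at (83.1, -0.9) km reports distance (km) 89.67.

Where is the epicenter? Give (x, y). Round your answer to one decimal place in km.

-1.3 km east, -31.2 km north

Circle about each station: (x + 78.0)² + (y − 34.2)² = 100.80²; (x − 14.2)² + (y + 54.9)² = 28.32²; (x − 83.1)² + (y + 0.9)² = 89.67².
Subtracting pairs of circle equations eliminates x²+y² and gives linear equations (the radical axes):
184.4 x − 178.2 y = 5320.63
322.2 x − 70.2 y = 1772.71
Solving the 2×2 system: x ≈ -1.3, y ≈ -31.2 km.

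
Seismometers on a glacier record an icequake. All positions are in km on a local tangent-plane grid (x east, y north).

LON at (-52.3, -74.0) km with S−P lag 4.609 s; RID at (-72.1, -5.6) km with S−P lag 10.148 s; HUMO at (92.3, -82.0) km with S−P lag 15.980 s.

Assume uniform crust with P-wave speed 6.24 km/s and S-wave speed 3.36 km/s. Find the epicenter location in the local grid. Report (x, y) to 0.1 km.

Distance from S−P lag: d = Δt · v_P v_S / (v_P − v_S) = Δt · (6.24·3.36)/(6.24−3.36) ≈ 7.2800·Δt.
So d_LON = 33.55, d_RID = 73.88, d_HUMO = 116.33 km.
Circle about each station: (x + 52.3)² + (y + 74.0)² = 33.55²; (x + 72.1)² + (y + 5.6)² = 73.88²; (x − 92.3)² + (y + 82.0)² = 116.33².
Subtracting pairs of circle equations eliminates x²+y² and gives linear equations (the radical axes):
-39.6 x + 136.8 y = -7314.17
289.2 x − 16.0 y = -5375.07
Solving the 2×2 system: x ≈ -21.9, y ≈ -59.8 km.

(-21.9, -59.8)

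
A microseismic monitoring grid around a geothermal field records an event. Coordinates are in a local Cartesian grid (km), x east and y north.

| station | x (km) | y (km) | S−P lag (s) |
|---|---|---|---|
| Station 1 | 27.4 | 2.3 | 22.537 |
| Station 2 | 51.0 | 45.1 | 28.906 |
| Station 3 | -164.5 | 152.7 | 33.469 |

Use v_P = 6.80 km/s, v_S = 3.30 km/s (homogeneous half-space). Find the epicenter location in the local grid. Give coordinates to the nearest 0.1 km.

x ≈ -105.8 km, y ≈ -53.7 km

Distance from S−P lag: d = Δt · v_P v_S / (v_P − v_S) = Δt · (6.80·3.30)/(6.80−3.30) ≈ 6.4114·Δt.
So d_Station 1 = 144.49, d_Station 2 = 185.33, d_Station 3 = 214.58 km.
Circle about each station: (x − 27.4)² + (y − 2.3)² = 144.49²; (x − 51.0)² + (y − 45.1)² = 185.33²; (x + 164.5)² + (y − 152.7)² = 214.58².
Subtracting pairs of circle equations eliminates x²+y² and gives linear equations (the radical axes):
47.2 x + 85.6 y = -9590.89
-383.8 x + 300.8 y = 24454.27
Solving the 2×2 system: x ≈ -105.8, y ≈ -53.7 km.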